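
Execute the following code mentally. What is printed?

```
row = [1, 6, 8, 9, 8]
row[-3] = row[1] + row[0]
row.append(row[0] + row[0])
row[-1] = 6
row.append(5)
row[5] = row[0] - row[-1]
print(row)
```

row[-3] = row[1]+row[0] = 6+1 = 7 → [1, 6, 7, 9, 8]
append row[0]+row[0] = 1+1 = 2 → [1, 6, 7, 9, 8, 2]
row[-1] = 6 → [1, 6, 7, 9, 8, 6]
append 5 → [1, 6, 7, 9, 8, 6, 5]
row[5] = row[0]-row[-1] = 1-5 = -4 → [1, 6, 7, 9, 8, -4, 5]

[1, 6, 7, 9, 8, -4, 5]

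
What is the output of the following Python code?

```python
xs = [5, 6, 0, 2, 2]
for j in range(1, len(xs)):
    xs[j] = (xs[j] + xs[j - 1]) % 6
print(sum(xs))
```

19

j=1: xs[1] = (6+5)%6 = 5 → [5, 5, 0, 2, 2]
j=2: xs[2] = (0+5)%6 = 5 → [5, 5, 5, 2, 2]
j=3: xs[3] = (2+5)%6 = 1 → [5, 5, 5, 1, 2]
j=4: xs[4] = (2+1)%6 = 3 → [5, 5, 5, 1, 3]
sum = 19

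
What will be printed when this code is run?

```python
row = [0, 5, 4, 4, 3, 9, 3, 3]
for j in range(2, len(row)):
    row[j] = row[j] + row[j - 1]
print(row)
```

[0, 5, 9, 13, 16, 25, 28, 31]

j=2: row[2] = 4+5 = 9 → [0, 5, 9, 4, 3, 9, 3, 3]
j=3: row[3] = 4+9 = 13 → [0, 5, 9, 13, 3, 9, 3, 3]
j=4: row[4] = 3+13 = 16 → [0, 5, 9, 13, 16, 9, 3, 3]
j=5: row[5] = 9+16 = 25 → [0, 5, 9, 13, 16, 25, 3, 3]
j=6: row[6] = 3+25 = 28 → [0, 5, 9, 13, 16, 25, 28, 3]
j=7: row[7] = 3+28 = 31 → [0, 5, 9, 13, 16, 25, 28, 31]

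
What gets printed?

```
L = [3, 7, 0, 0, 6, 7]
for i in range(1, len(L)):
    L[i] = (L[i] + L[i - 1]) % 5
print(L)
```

i=1: L[1] = (7+3)%5 = 0 → [3, 0, 0, 0, 6, 7]
i=2: L[2] = (0+0)%5 = 0 → [3, 0, 0, 0, 6, 7]
i=3: L[3] = (0+0)%5 = 0 → [3, 0, 0, 0, 6, 7]
i=4: L[4] = (6+0)%5 = 1 → [3, 0, 0, 0, 1, 7]
i=5: L[5] = (7+1)%5 = 3 → [3, 0, 0, 0, 1, 3]

[3, 0, 0, 0, 1, 3]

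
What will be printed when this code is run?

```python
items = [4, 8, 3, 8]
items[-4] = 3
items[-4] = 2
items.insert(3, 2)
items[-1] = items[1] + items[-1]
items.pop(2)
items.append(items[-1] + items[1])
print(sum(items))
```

items[-4] = 3 → [3, 8, 3, 8]
items[-4] = 2 → [2, 8, 3, 8]
insert 2 at 3 → [2, 8, 3, 2, 8]
items[-1] = items[1]+items[-1] = 8+8 = 16 → [2, 8, 3, 2, 16]
pop(2) removes 3 → [2, 8, 2, 16]
append items[-1]+items[1] = 16+8 = 24 → [2, 8, 2, 16, 24]
sum = 52

52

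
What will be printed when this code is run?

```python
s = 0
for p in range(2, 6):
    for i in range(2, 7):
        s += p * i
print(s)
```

280

p=2,i=2: s = 0+4 = 4
p=2,i=3: s = 4+6 = 10
p=2,i=4: s = 10+8 = 18
p=2,i=5: s = 18+10 = 28
p=2,i=6: s = 28+12 = 40
p=3,i=2: s = 40+6 = 46
p=3,i=3: s = 46+9 = 55
p=3,i=4: s = 55+12 = 67
p=3,i=5: s = 67+15 = 82
p=3,i=6: s = 82+18 = 100
p=4,i=2: s = 100+8 = 108
p=4,i=3: s = 108+12 = 120
p=4,i=4: s = 120+16 = 136
p=4,i=5: s = 136+20 = 156
p=4,i=6: s = 156+24 = 180
p=5,i=2: s = 180+10 = 190
p=5,i=3: s = 190+15 = 205
p=5,i=4: s = 205+20 = 225
p=5,i=5: s = 225+25 = 250
p=5,i=6: s = 250+30 = 280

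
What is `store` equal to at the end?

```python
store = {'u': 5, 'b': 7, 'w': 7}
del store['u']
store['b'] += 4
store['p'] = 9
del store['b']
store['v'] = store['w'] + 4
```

del 'u' → {'b': 7, 'w': 7}
store['b'] = 7+4 = 11 → {'b': 11, 'w': 7}
store['p'] = 9 → {'b': 11, 'w': 7, 'p': 9}
del 'b' → {'w': 7, 'p': 9}
store['v'] = store['w']+4 = 11 → {'w': 7, 'p': 9, 'v': 11}

{'w': 7, 'p': 9, 'v': 11}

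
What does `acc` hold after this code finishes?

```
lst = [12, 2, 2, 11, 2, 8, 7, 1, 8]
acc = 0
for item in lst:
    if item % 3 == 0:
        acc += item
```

item=12: %3==0, acc = 0+12 = 12
item=2: not %3==0
item=2: not %3==0
item=11: not %3==0
item=2: not %3==0
item=8: not %3==0
item=7: not %3==0
item=1: not %3==0
item=8: not %3==0

12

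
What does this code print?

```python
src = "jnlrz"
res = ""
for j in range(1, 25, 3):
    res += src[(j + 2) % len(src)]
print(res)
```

rnzljrnz

j=1: add src[3]='r' → 'r'
j=4: add src[1]='n' → 'rn'
j=7: add src[4]='z' → 'rnz'
j=10: add src[2]='l' → 'rnzl'
j=13: add src[0]='j' → 'rnzlj'
j=16: add src[3]='r' → 'rnzljr'
j=19: add src[1]='n' → 'rnzljrn'
j=22: add src[4]='z' → 'rnzljrnz'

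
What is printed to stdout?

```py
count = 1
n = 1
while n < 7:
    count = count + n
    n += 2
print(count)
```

10

n=1: count = 1+1 = 2
n=3: count = 2+3 = 5
n=5: count = 5+5 = 10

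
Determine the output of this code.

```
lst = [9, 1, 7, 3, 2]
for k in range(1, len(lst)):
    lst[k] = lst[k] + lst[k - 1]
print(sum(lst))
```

78

k=1: lst[1] = 1+9 = 10 → [9, 10, 7, 3, 2]
k=2: lst[2] = 7+10 = 17 → [9, 10, 17, 3, 2]
k=3: lst[3] = 3+17 = 20 → [9, 10, 17, 20, 2]
k=4: lst[4] = 2+20 = 22 → [9, 10, 17, 20, 22]
sum = 78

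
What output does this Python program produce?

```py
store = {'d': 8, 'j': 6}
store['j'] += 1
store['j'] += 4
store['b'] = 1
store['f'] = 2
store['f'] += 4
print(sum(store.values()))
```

store['j'] = 6+1 = 7 → {'d': 8, 'j': 7}
store['j'] = 7+4 = 11 → {'d': 8, 'j': 11}
store['b'] = 1 → {'d': 8, 'j': 11, 'b': 1}
store['f'] = 2 → {'d': 8, 'j': 11, 'b': 1, 'f': 2}
store['f'] = 2+4 = 6 → {'d': 8, 'j': 11, 'b': 1, 'f': 6}
sum of values = 26

26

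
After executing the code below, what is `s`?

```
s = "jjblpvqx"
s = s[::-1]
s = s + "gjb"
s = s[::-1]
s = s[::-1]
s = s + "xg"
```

'xqvplbjjgjbxg'

reverse → 'xqvplbjj'
+ 'gjb' → 'xqvplbjjgjb'
reverse → 'bjgjjblpvqx'
reverse → 'xqvplbjjgjb'
+ 'xg' → 'xqvplbjjgjbxg'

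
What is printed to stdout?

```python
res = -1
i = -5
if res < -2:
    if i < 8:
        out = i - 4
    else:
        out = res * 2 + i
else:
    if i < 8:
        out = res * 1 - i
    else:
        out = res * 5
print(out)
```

4

res=-1, i=-5
res < -2 is False; i < 8 is True
→ out = res * 1 - i = 4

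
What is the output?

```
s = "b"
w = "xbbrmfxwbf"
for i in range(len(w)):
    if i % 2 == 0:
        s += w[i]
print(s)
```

i=0: add 'x' → 'bx'
i=1: skip
i=2: add 'b' → 'bxb'
i=3: skip
i=4: add 'm' → 'bxbm'
i=5: skip
i=6: add 'x' → 'bxbmx'
i=7: skip
i=8: add 'b' → 'bxbmxb'
i=9: skip

bxbmxb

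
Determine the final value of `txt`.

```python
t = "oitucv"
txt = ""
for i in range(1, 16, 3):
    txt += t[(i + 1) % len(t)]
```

i=1: add t[2]='t' → 't'
i=4: add t[5]='v' → 'tv'
i=7: add t[2]='t' → 'tvt'
i=10: add t[5]='v' → 'tvtv'
i=13: add t[2]='t' → 'tvtvt'

'tvtvt'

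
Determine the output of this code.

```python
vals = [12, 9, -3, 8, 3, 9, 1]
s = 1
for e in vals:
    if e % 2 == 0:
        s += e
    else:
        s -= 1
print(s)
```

16

e=12: even, s = 1+12 = 13
e=9: not even, s = 13-1 = 12
e=-3: not even, s = 12-1 = 11
e=8: even, s = 11+8 = 19
e=3: not even, s = 19-1 = 18
e=9: not even, s = 18-1 = 17
e=1: not even, s = 17-1 = 16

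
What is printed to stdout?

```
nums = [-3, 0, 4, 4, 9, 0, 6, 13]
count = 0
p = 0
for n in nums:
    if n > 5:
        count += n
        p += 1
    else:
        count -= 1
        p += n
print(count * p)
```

184

n=-3: not >5, count = 0-1 = -1; p=-3
n=0: not >5, count = (-1)-1 = -2; p=-3
n=4: not >5, count = (-2)-1 = -3; p=1
n=4: not >5, count = (-3)-1 = -4; p=5
n=9: >5, count = (-4)+9 = 5; p=6
n=0: not >5, count = 5-1 = 4; p=6
n=6: >5, count = 4+6 = 10; p=7
n=13: >5, count = 10+13 = 23; p=8
count*p = 23*8 = 184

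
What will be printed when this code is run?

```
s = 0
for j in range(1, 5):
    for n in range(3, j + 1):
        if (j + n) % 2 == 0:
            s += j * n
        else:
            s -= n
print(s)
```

22

j=3,n=3: even sum, s = 0+9 = 9
j=4,n=3: odd sum, s = 9-3 = 6
j=4,n=4: even sum, s = 6+16 = 22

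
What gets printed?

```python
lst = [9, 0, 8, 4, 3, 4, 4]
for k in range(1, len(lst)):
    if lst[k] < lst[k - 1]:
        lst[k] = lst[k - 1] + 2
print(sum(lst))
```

105

k=1: 0<9, lst[1] = 9+2 = 11 → [9, 11, 8, 4, 3, 4, 4]
k=2: 8<11, lst[2] = 11+2 = 13 → [9, 11, 13, 4, 3, 4, 4]
k=3: 4<13, lst[3] = 13+2 = 15 → [9, 11, 13, 15, 3, 4, 4]
k=4: 3<15, lst[4] = 15+2 = 17 → [9, 11, 13, 15, 17, 4, 4]
k=5: 4<17, lst[5] = 17+2 = 19 → [9, 11, 13, 15, 17, 19, 4]
k=6: 4<19, lst[6] = 19+2 = 21 → [9, 11, 13, 15, 17, 19, 21]
sum = 105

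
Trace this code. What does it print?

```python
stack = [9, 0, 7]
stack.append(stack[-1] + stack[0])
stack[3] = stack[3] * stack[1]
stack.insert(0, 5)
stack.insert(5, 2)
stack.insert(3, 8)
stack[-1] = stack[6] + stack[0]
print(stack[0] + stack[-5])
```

append stack[-1]+stack[0] = 7+9 = 16 → [9, 0, 7, 16]
stack[3] = stack[3]*stack[1] = 16*0 = 0 → [9, 0, 7, 0]
insert 5 at 0 → [5, 9, 0, 7, 0]
insert 2 at 5 → [5, 9, 0, 7, 0, 2]
insert 8 at 3 → [5, 9, 0, 8, 7, 0, 2]
stack[-1] = stack[6]+stack[0] = 2+5 = 7 → [5, 9, 0, 8, 7, 0, 7]
stack[0]+stack[-5] = 5+0 = 5

5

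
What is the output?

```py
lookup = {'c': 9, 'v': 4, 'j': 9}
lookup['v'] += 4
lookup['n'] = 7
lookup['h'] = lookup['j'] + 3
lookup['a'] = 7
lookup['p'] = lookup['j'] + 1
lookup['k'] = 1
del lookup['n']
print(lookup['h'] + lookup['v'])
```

20

lookup['v'] = 4+4 = 8 → {'c': 9, 'v': 8, 'j': 9}
lookup['n'] = 7 → {'c': 9, 'v': 8, 'j': 9, 'n': 7}
lookup['h'] = lookup['j']+3 = 12 → {'c': 9, 'v': 8, 'j': 9, 'n': 7, 'h': 12}
lookup['a'] = 7 → {'c': 9, 'v': 8, 'j': 9, 'n': 7, 'h': 12, 'a': 7}
lookup['p'] = lookup['j']+1 = 10 → {'c': 9, 'v': 8, 'j': 9, 'n': 7, 'h': 12, 'a': 7, 'p': 10}
lookup['k'] = 1 → {'c': 9, 'v': 8, 'j': 9, 'n': 7, 'h': 12, 'a': 7, 'p': 10, 'k': 1}
del 'n' → {'c': 9, 'v': 8, 'j': 9, 'h': 12, 'a': 7, 'p': 10, 'k': 1}
lookup['h']+lookup['v'] = 12+8 = 20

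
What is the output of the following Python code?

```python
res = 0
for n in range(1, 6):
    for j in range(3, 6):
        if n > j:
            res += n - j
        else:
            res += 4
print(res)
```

52

n=1,j=3: not 1>3, res = 0+4 = 4
n=1,j=4: not 1>4, res = 4+4 = 8
n=1,j=5: not 1>5, res = 8+4 = 12
n=2,j=3: not 2>3, res = 12+4 = 16
n=2,j=4: not 2>4, res = 16+4 = 20
n=2,j=5: not 2>5, res = 20+4 = 24
n=3,j=3: not 3>3, res = 24+4 = 28
n=3,j=4: not 3>4, res = 28+4 = 32
n=3,j=5: not 3>5, res = 32+4 = 36
n=4,j=3: 4>3, res = 36+1 = 37
n=4,j=4: not 4>4, res = 37+4 = 41
n=4,j=5: not 4>5, res = 41+4 = 45
n=5,j=3: 5>3, res = 45+2 = 47
n=5,j=4: 5>4, res = 47+1 = 48
n=5,j=5: not 5>5, res = 48+4 = 52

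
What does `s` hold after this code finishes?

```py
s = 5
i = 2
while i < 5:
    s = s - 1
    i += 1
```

2

i=2: s = 5-1 = 4
i=3: s = 4-1 = 3
i=4: s = 3-1 = 2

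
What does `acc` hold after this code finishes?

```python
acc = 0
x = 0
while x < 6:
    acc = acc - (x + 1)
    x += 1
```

-21

x=0: acc = 0-1 = -1
x=1: acc = (-1)-2 = -3
x=2: acc = (-3)-3 = -6
x=3: acc = (-6)-4 = -10
x=4: acc = (-10)-5 = -15
x=5: acc = (-15)-6 = -21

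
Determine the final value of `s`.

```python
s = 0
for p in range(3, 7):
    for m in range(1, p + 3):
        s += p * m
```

485

p=3,m=1: s = 0+3 = 3
p=3,m=2: s = 3+6 = 9
p=3,m=3: s = 9+9 = 18
p=3,m=4: s = 18+12 = 30
p=3,m=5: s = 30+15 = 45
p=4,m=1: s = 45+4 = 49
p=4,m=2: s = 49+8 = 57
p=4,m=3: s = 57+12 = 69
p=4,m=4: s = 69+16 = 85
p=4,m=5: s = 85+20 = 105
p=4,m=6: s = 105+24 = 129
p=5,m=1: s = 129+5 = 134
p=5,m=2: s = 134+10 = 144
p=5,m=3: s = 144+15 = 159
p=5,m=4: s = 159+20 = 179
p=5,m=5: s = 179+25 = 204
p=5,m=6: s = 204+30 = 234
p=5,m=7: s = 234+35 = 269
p=6,m=1: s = 269+6 = 275
p=6,m=2: s = 275+12 = 287
p=6,m=3: s = 287+18 = 305
p=6,m=4: s = 305+24 = 329
p=6,m=5: s = 329+30 = 359
p=6,m=6: s = 359+36 = 395
p=6,m=7: s = 395+42 = 437
p=6,m=8: s = 437+48 = 485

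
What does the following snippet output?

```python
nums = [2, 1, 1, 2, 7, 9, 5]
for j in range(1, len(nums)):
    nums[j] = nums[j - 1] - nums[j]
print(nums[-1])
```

-23

j=1: nums[1] = 2-1 = 1 → [2, 1, 1, 2, 7, 9, 5]
j=2: nums[2] = 1-1 = 0 → [2, 1, 0, 2, 7, 9, 5]
j=3: nums[3] = 0-2 = -2 → [2, 1, 0, -2, 7, 9, 5]
j=4: nums[4] = (-2)-7 = -9 → [2, 1, 0, -2, -9, 9, 5]
j=5: nums[5] = (-9)-9 = -18 → [2, 1, 0, -2, -9, -18, 5]
j=6: nums[6] = (-18)-5 = -23 → [2, 1, 0, -2, -9, -18, -23]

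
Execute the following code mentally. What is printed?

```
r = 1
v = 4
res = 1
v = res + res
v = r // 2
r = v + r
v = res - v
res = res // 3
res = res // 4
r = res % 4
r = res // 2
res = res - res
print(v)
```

v = 1+1 = 2
v = 1//2 = 0
r = 0+1 = 1
v = 1-0 = 1
res = 1//3 = 0
res = 0//4 = 0
r = 0%4 = 0
r = 0//2 = 0
res = 0-0 = 0

1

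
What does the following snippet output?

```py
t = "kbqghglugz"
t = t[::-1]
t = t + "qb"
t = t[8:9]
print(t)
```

reverse → 'zgulghgqbk'
+ 'qb' → 'zgulghgqbkqb'
slice [8:9] → 'b'

b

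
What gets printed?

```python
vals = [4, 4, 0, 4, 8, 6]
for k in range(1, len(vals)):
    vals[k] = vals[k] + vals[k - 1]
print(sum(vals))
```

78

k=1: vals[1] = 4+4 = 8 → [4, 8, 0, 4, 8, 6]
k=2: vals[2] = 0+8 = 8 → [4, 8, 8, 4, 8, 6]
k=3: vals[3] = 4+8 = 12 → [4, 8, 8, 12, 8, 6]
k=4: vals[4] = 8+12 = 20 → [4, 8, 8, 12, 20, 6]
k=5: vals[5] = 6+20 = 26 → [4, 8, 8, 12, 20, 26]
sum = 78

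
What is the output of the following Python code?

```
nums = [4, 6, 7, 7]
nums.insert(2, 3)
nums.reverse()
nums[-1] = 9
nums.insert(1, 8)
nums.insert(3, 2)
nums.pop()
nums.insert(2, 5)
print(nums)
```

insert 3 at 2 → [4, 6, 3, 7, 7]
reverse → [7, 7, 3, 6, 4]
nums[-1] = 9 → [7, 7, 3, 6, 9]
insert 8 at 1 → [7, 8, 7, 3, 6, 9]
insert 2 at 3 → [7, 8, 7, 2, 3, 6, 9]
pop() removes 9 → [7, 8, 7, 2, 3, 6]
insert 5 at 2 → [7, 8, 5, 7, 2, 3, 6]

[7, 8, 5, 7, 2, 3, 6]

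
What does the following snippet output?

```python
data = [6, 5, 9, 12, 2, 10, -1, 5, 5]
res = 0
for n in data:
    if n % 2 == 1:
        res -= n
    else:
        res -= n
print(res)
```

-53

n=6: not odd, res = 0-6 = -6
n=5: odd, res = (-6)-5 = -11
n=9: odd, res = (-11)-9 = -20
n=12: not odd, res = (-20)-12 = -32
n=2: not odd, res = (-32)-2 = -34
n=10: not odd, res = (-34)-10 = -44
n=-1: odd, res = (-44)-(-1) = -43
n=5: odd, res = (-43)-5 = -48
n=5: odd, res = (-48)-5 = -53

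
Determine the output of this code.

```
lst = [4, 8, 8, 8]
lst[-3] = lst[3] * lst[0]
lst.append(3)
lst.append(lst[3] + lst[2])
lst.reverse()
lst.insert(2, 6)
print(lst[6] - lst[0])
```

lst[-3] = lst[3]*lst[0] = 8*4 = 32 → [4, 32, 8, 8]
append 3 → [4, 32, 8, 8, 3]
append lst[3]+lst[2] = 8+8 = 16 → [4, 32, 8, 8, 3, 16]
reverse → [16, 3, 8, 8, 32, 4]
insert 6 at 2 → [16, 3, 6, 8, 8, 32, 4]
lst[6]-lst[0] = 4-16 = -12

-12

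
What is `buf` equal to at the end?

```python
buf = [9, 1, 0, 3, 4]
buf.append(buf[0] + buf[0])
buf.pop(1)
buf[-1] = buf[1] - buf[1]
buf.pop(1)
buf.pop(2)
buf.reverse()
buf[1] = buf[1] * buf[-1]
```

[0, 27, 9]

append buf[0]+buf[0] = 9+9 = 18 → [9, 1, 0, 3, 4, 18]
pop(1) removes 1 → [9, 0, 3, 4, 18]
buf[-1] = buf[1]-buf[1] = 0-0 = 0 → [9, 0, 3, 4, 0]
pop(1) removes 0 → [9, 3, 4, 0]
pop(2) removes 4 → [9, 3, 0]
reverse → [0, 3, 9]
buf[1] = buf[1]*buf[-1] = 3*9 = 27 → [0, 27, 9]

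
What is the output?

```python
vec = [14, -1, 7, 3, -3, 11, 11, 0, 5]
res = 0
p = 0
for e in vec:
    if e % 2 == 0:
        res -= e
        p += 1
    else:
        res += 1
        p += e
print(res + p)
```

e=14: even, res = 0-14 = -14; p=1
e=-1: not even, res = (-14)+1 = -13; p=0
e=7: not even, res = (-13)+1 = -12; p=7
e=3: not even, res = (-12)+1 = -11; p=10
e=-3: not even, res = (-11)+1 = -10; p=7
e=11: not even, res = (-10)+1 = -9; p=18
e=11: not even, res = (-9)+1 = -8; p=29
e=0: even, res = (-8)-0 = -8; p=30
e=5: not even, res = (-8)+1 = -7; p=35
res+p = (-7)+35 = 28

28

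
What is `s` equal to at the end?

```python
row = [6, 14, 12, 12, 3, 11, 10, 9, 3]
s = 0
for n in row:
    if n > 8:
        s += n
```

68

n=6: not >8
n=14: >8, s = 0+14 = 14
n=12: >8, s = 14+12 = 26
n=12: >8, s = 26+12 = 38
n=3: not >8
n=11: >8, s = 38+11 = 49
n=10: >8, s = 49+10 = 59
n=9: >8, s = 59+9 = 68
n=3: not >8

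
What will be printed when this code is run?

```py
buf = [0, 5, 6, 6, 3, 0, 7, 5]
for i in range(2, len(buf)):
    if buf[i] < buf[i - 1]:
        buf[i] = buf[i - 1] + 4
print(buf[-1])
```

22

i=2: 6>=5, unchanged → [0, 5, 6, 6, 3, 0, 7, 5]
i=3: 6>=6, unchanged → [0, 5, 6, 6, 3, 0, 7, 5]
i=4: 3<6, buf[4] = 6+4 = 10 → [0, 5, 6, 6, 10, 0, 7, 5]
i=5: 0<10, buf[5] = 10+4 = 14 → [0, 5, 6, 6, 10, 14, 7, 5]
i=6: 7<14, buf[6] = 14+4 = 18 → [0, 5, 6, 6, 10, 14, 18, 5]
i=7: 5<18, buf[7] = 18+4 = 22 → [0, 5, 6, 6, 10, 14, 18, 22]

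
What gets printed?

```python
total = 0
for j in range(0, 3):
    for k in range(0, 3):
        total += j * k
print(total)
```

9

j=0,k=0: total = 0+0 = 0
j=0,k=1: total = 0+0 = 0
j=0,k=2: total = 0+0 = 0
j=1,k=0: total = 0+0 = 0
j=1,k=1: total = 0+1 = 1
j=1,k=2: total = 1+2 = 3
j=2,k=0: total = 3+0 = 3
j=2,k=1: total = 3+2 = 5
j=2,k=2: total = 5+4 = 9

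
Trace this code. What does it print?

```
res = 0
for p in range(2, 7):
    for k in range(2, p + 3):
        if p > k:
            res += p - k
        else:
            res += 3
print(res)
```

65

p=2,k=2: not 2>2, res = 0+3 = 3
p=2,k=3: not 2>3, res = 3+3 = 6
p=2,k=4: not 2>4, res = 6+3 = 9
p=3,k=2: 3>2, res = 9+1 = 10
p=3,k=3: not 3>3, res = 10+3 = 13
p=3,k=4: not 3>4, res = 13+3 = 16
p=3,k=5: not 3>5, res = 16+3 = 19
p=4,k=2: 4>2, res = 19+2 = 21
p=4,k=3: 4>3, res = 21+1 = 22
p=4,k=4: not 4>4, res = 22+3 = 25
p=4,k=5: not 4>5, res = 25+3 = 28
p=4,k=6: not 4>6, res = 28+3 = 31
p=5,k=2: 5>2, res = 31+3 = 34
p=5,k=3: 5>3, res = 34+2 = 36
p=5,k=4: 5>4, res = 36+1 = 37
p=5,k=5: not 5>5, res = 37+3 = 40
p=5,k=6: not 5>6, res = 40+3 = 43
p=5,k=7: not 5>7, res = 43+3 = 46
p=6,k=2: 6>2, res = 46+4 = 50
p=6,k=3: 6>3, res = 50+3 = 53
p=6,k=4: 6>4, res = 53+2 = 55
p=6,k=5: 6>5, res = 55+1 = 56
p=6,k=6: not 6>6, res = 56+3 = 59
p=6,k=7: not 6>7, res = 59+3 = 62
p=6,k=8: not 6>8, res = 62+3 = 65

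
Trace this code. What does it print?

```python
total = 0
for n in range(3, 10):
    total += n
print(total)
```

42

n=3: total = 0+3 = 3
n=4: total = 3+4 = 7
n=5: total = 7+5 = 12
n=6: total = 12+6 = 18
n=7: total = 18+7 = 25
n=8: total = 25+8 = 33
n=9: total = 33+9 = 42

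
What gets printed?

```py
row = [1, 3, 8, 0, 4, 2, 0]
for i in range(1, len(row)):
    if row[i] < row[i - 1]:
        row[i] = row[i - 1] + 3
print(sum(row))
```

i=1: 3>=1, unchanged → [1, 3, 8, 0, 4, 2, 0]
i=2: 8>=3, unchanged → [1, 3, 8, 0, 4, 2, 0]
i=3: 0<8, row[3] = 8+3 = 11 → [1, 3, 8, 11, 4, 2, 0]
i=4: 4<11, row[4] = 11+3 = 14 → [1, 3, 8, 11, 14, 2, 0]
i=5: 2<14, row[5] = 14+3 = 17 → [1, 3, 8, 11, 14, 17, 0]
i=6: 0<17, row[6] = 17+3 = 20 → [1, 3, 8, 11, 14, 17, 20]
sum = 74

74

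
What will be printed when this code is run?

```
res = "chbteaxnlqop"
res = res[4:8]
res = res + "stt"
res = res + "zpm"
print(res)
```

eaxnsttzpm

slice [4:8] → 'eaxn'
+ 'stt' → 'eaxnstt'
+ 'zpm' → 'eaxnsttzpm'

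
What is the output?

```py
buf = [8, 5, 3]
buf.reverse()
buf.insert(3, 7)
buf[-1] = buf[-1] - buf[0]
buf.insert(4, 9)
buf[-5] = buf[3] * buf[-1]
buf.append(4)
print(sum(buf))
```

reverse → [3, 5, 8]
insert 7 at 3 → [3, 5, 8, 7]
buf[-1] = buf[-1]-buf[0] = 7-3 = 4 → [3, 5, 8, 4]
insert 9 at 4 → [3, 5, 8, 4, 9]
buf[-5] = buf[3]*buf[-1] = 4*9 = 36 → [36, 5, 8, 4, 9]
append 4 → [36, 5, 8, 4, 9, 4]
sum = 66

66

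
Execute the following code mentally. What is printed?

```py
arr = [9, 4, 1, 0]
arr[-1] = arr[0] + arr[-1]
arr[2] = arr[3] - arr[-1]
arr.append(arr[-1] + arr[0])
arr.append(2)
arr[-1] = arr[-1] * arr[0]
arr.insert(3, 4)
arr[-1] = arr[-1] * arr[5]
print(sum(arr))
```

368

arr[-1] = arr[0]+arr[-1] = 9+0 = 9 → [9, 4, 1, 9]
arr[2] = arr[3]-arr[-1] = 9-9 = 0 → [9, 4, 0, 9]
append arr[-1]+arr[0] = 9+9 = 18 → [9, 4, 0, 9, 18]
append 2 → [9, 4, 0, 9, 18, 2]
arr[-1] = arr[-1]*arr[0] = 2*9 = 18 → [9, 4, 0, 9, 18, 18]
insert 4 at 3 → [9, 4, 0, 4, 9, 18, 18]
arr[-1] = arr[-1]*arr[5] = 18*18 = 324 → [9, 4, 0, 4, 9, 18, 324]
sum = 368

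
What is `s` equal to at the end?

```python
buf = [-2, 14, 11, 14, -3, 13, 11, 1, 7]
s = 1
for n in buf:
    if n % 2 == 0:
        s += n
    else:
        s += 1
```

n=-2: even, s = 1+(-2) = -1
n=14: even, s = (-1)+14 = 13
n=11: not even, s = 13+1 = 14
n=14: even, s = 14+14 = 28
n=-3: not even, s = 28+1 = 29
n=13: not even, s = 29+1 = 30
n=11: not even, s = 30+1 = 31
n=1: not even, s = 31+1 = 32
n=7: not even, s = 32+1 = 33

33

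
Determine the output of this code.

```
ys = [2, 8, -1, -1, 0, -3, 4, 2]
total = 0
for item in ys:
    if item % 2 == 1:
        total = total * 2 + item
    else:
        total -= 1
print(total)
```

-29

item=2: not odd, total = 0-1 = -1
item=8: not odd, total = (-1)-1 = -2
item=-1: odd, total = (-2)*2+(-1) = -5
item=-1: odd, total = (-5)*2+(-1) = -11
item=0: not odd, total = (-11)-1 = -12
item=-3: odd, total = (-12)*2+(-3) = -27
item=4: not odd, total = (-27)-1 = -28
item=2: not odd, total = (-28)-1 = -29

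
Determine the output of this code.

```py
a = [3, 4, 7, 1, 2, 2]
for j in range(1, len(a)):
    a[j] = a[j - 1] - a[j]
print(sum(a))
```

-39

j=1: a[1] = 3-4 = -1 → [3, -1, 7, 1, 2, 2]
j=2: a[2] = (-1)-7 = -8 → [3, -1, -8, 1, 2, 2]
j=3: a[3] = (-8)-1 = -9 → [3, -1, -8, -9, 2, 2]
j=4: a[4] = (-9)-2 = -11 → [3, -1, -8, -9, -11, 2]
j=5: a[5] = (-11)-2 = -13 → [3, -1, -8, -9, -11, -13]
sum = -39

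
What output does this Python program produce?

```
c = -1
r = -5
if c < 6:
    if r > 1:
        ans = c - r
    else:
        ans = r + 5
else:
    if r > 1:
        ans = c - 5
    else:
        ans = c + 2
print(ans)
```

0

c=-1, r=-5
c < 6 is True; r > 1 is False
→ ans = r + 5 = 0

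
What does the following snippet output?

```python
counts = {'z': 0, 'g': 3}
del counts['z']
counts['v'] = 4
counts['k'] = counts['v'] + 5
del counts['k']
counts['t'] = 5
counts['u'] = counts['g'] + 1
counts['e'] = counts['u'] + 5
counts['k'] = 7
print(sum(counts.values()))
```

del 'z' → {'g': 3}
counts['v'] = 4 → {'g': 3, 'v': 4}
counts['k'] = counts['v']+5 = 9 → {'g': 3, 'v': 4, 'k': 9}
del 'k' → {'g': 3, 'v': 4}
counts['t'] = 5 → {'g': 3, 'v': 4, 't': 5}
counts['u'] = counts['g']+1 = 4 → {'g': 3, 'v': 4, 't': 5, 'u': 4}
counts['e'] = counts['u']+5 = 9 → {'g': 3, 'v': 4, 't': 5, 'u': 4, 'e': 9}
counts['k'] = 7 → {'g': 3, 'v': 4, 't': 5, 'u': 4, 'e': 9, 'k': 7}
sum of values = 32

32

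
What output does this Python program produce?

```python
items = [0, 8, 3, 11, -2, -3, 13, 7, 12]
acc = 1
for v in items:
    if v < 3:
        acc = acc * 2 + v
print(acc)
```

v=0: <3, acc = 1*2+0 = 2
v=8: not <3
v=3: not <3
v=11: not <3
v=-2: <3, acc = 2*2+(-2) = 2
v=-3: <3, acc = 2*2+(-3) = 1
v=13: not <3
v=7: not <3
v=12: not <3

1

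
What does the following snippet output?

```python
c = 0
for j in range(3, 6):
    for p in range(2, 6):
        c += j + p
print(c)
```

90

j=3,p=2: c = 0+5 = 5
j=3,p=3: c = 5+6 = 11
j=3,p=4: c = 11+7 = 18
j=3,p=5: c = 18+8 = 26
j=4,p=2: c = 26+6 = 32
j=4,p=3: c = 32+7 = 39
j=4,p=4: c = 39+8 = 47
j=4,p=5: c = 47+9 = 56
j=5,p=2: c = 56+7 = 63
j=5,p=3: c = 63+8 = 71
j=5,p=4: c = 71+9 = 80
j=5,p=5: c = 80+10 = 90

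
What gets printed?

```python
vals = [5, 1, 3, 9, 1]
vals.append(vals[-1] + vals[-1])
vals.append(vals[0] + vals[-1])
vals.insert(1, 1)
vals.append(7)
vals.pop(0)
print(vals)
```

[1, 1, 3, 9, 1, 2, 7, 7]

append vals[-1]+vals[-1] = 1+1 = 2 → [5, 1, 3, 9, 1, 2]
append vals[0]+vals[-1] = 5+2 = 7 → [5, 1, 3, 9, 1, 2, 7]
insert 1 at 1 → [5, 1, 1, 3, 9, 1, 2, 7]
append 7 → [5, 1, 1, 3, 9, 1, 2, 7, 7]
pop(0) removes 5 → [1, 1, 3, 9, 1, 2, 7, 7]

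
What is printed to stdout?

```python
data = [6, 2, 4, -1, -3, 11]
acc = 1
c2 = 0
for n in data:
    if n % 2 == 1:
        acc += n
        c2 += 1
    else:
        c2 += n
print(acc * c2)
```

n=6: not odd; c2=6
n=2: not odd; c2=8
n=4: not odd; c2=12
n=-1: odd, acc = 1+(-1) = 0; c2=13
n=-3: odd, acc = 0+(-3) = -3; c2=14
n=11: odd, acc = (-3)+11 = 8; c2=15
acc*c2 = 8*15 = 120

120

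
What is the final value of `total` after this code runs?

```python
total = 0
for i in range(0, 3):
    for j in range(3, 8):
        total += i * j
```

75

i=0,j=3: total = 0+0 = 0
i=0,j=4: total = 0+0 = 0
i=0,j=5: total = 0+0 = 0
i=0,j=6: total = 0+0 = 0
i=0,j=7: total = 0+0 = 0
i=1,j=3: total = 0+3 = 3
i=1,j=4: total = 3+4 = 7
i=1,j=5: total = 7+5 = 12
i=1,j=6: total = 12+6 = 18
i=1,j=7: total = 18+7 = 25
i=2,j=3: total = 25+6 = 31
i=2,j=4: total = 31+8 = 39
i=2,j=5: total = 39+10 = 49
i=2,j=6: total = 49+12 = 61
i=2,j=7: total = 61+14 = 75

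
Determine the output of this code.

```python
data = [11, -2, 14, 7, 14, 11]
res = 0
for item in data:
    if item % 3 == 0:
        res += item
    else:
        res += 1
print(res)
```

item=11: not %3==0, res = 0+1 = 1
item=-2: not %3==0, res = 1+1 = 2
item=14: not %3==0, res = 2+1 = 3
item=7: not %3==0, res = 3+1 = 4
item=14: not %3==0, res = 4+1 = 5
item=11: not %3==0, res = 5+1 = 6

6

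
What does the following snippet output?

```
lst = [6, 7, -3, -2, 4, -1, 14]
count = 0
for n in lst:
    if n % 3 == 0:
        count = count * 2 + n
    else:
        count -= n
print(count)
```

-20

n=6: %3==0, count = 0*2+6 = 6
n=7: not %3==0, count = 6-7 = -1
n=-3: %3==0, count = (-1)*2+(-3) = -5
n=-2: not %3==0, count = (-5)-(-2) = -3
n=4: not %3==0, count = (-3)-4 = -7
n=-1: not %3==0, count = (-7)-(-1) = -6
n=14: not %3==0, count = (-6)-14 = -20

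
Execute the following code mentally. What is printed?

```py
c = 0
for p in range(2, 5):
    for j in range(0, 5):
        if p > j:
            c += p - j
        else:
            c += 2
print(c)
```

p=2,j=0: 2>0, c = 0+2 = 2
p=2,j=1: 2>1, c = 2+1 = 3
p=2,j=2: not 2>2, c = 3+2 = 5
p=2,j=3: not 2>3, c = 5+2 = 7
p=2,j=4: not 2>4, c = 7+2 = 9
p=3,j=0: 3>0, c = 9+3 = 12
p=3,j=1: 3>1, c = 12+2 = 14
p=3,j=2: 3>2, c = 14+1 = 15
p=3,j=3: not 3>3, c = 15+2 = 17
p=3,j=4: not 3>4, c = 17+2 = 19
p=4,j=0: 4>0, c = 19+4 = 23
p=4,j=1: 4>1, c = 23+3 = 26
p=4,j=2: 4>2, c = 26+2 = 28
p=4,j=3: 4>3, c = 28+1 = 29
p=4,j=4: not 4>4, c = 29+2 = 31

31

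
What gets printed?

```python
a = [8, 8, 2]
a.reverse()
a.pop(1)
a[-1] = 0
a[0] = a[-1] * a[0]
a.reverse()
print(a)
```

reverse → [2, 8, 8]
pop(1) removes 8 → [2, 8]
a[-1] = 0 → [2, 0]
a[0] = a[-1]*a[0] = 0*2 = 0 → [0, 0]
reverse → [0, 0]

[0, 0]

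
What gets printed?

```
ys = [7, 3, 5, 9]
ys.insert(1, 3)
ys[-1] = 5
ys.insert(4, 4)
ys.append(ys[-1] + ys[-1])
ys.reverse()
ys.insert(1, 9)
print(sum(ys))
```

insert 3 at 1 → [7, 3, 3, 5, 9]
ys[-1] = 5 → [7, 3, 3, 5, 5]
insert 4 at 4 → [7, 3, 3, 5, 4, 5]
append ys[-1]+ys[-1] = 5+5 = 10 → [7, 3, 3, 5, 4, 5, 10]
reverse → [10, 5, 4, 5, 3, 3, 7]
insert 9 at 1 → [10, 9, 5, 4, 5, 3, 3, 7]
sum = 46

46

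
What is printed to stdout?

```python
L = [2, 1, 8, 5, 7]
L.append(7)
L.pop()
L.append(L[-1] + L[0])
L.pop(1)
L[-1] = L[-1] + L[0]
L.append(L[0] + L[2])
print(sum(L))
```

40

append 7 → [2, 1, 8, 5, 7, 7]
pop() removes 7 → [2, 1, 8, 5, 7]
append L[-1]+L[0] = 7+2 = 9 → [2, 1, 8, 5, 7, 9]
pop(1) removes 1 → [2, 8, 5, 7, 9]
L[-1] = L[-1]+L[0] = 9+2 = 11 → [2, 8, 5, 7, 11]
append L[0]+L[2] = 2+5 = 7 → [2, 8, 5, 7, 11, 7]
sum = 40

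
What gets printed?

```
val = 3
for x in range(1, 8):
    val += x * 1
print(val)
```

31

x=1: val = 3+1*1 = 4
x=2: val = 4+2*1 = 6
x=3: val = 6+3*1 = 9
x=4: val = 9+4*1 = 13
x=5: val = 13+5*1 = 18
x=6: val = 18+6*1 = 24
x=7: val = 24+7*1 = 31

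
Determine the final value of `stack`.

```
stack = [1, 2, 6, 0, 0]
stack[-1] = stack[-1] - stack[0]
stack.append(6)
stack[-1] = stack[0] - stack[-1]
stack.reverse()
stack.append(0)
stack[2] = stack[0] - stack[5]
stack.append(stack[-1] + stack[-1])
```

stack[-1] = stack[-1]-stack[0] = 0-1 = -1 → [1, 2, 6, 0, -1]
append 6 → [1, 2, 6, 0, -1, 6]
stack[-1] = stack[0]-stack[-1] = 1-6 = -5 → [1, 2, 6, 0, -1, -5]
reverse → [-5, -1, 0, 6, 2, 1]
append 0 → [-5, -1, 0, 6, 2, 1, 0]
stack[2] = stack[0]-stack[5] = (-5)-1 = -6 → [-5, -1, -6, 6, 2, 1, 0]
append stack[-1]+stack[-1] = 0+0 = 0 → [-5, -1, -6, 6, 2, 1, 0, 0]

[-5, -1, -6, 6, 2, 1, 0, 0]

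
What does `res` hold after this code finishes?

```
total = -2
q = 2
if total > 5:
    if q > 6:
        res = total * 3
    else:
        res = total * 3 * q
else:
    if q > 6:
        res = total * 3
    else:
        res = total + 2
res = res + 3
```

total=-2, q=2
total > 5 is False; q > 6 is False
→ res = total + 2 = 0
res = 0+3 = 3

3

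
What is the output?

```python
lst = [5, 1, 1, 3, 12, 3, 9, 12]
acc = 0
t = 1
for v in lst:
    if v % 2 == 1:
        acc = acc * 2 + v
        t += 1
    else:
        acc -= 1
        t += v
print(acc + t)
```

v=5: odd, acc = 0*2+5 = 5; t=2
v=1: odd, acc = 5*2+1 = 11; t=3
v=1: odd, acc = 11*2+1 = 23; t=4
v=3: odd, acc = 23*2+3 = 49; t=5
v=12: not odd, acc = 49-1 = 48; t=17
v=3: odd, acc = 48*2+3 = 99; t=18
v=9: odd, acc = 99*2+9 = 207; t=19
v=12: not odd, acc = 207-1 = 206; t=31
acc+t = 206+31 = 237

237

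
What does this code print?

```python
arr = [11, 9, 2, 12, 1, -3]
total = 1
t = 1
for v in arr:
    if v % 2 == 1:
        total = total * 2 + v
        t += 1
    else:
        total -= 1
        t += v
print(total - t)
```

v=11: odd, total = 1*2+11 = 13; t=2
v=9: odd, total = 13*2+9 = 35; t=3
v=2: not odd, total = 35-1 = 34; t=5
v=12: not odd, total = 34-1 = 33; t=17
v=1: odd, total = 33*2+1 = 67; t=18
v=-3: odd, total = 67*2+(-3) = 131; t=19
total-t = 131-19 = 112

112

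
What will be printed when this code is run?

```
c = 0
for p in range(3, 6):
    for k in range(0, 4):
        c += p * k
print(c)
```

p=3,k=0: c = 0+0 = 0
p=3,k=1: c = 0+3 = 3
p=3,k=2: c = 3+6 = 9
p=3,k=3: c = 9+9 = 18
p=4,k=0: c = 18+0 = 18
p=4,k=1: c = 18+4 = 22
p=4,k=2: c = 22+8 = 30
p=4,k=3: c = 30+12 = 42
p=5,k=0: c = 42+0 = 42
p=5,k=1: c = 42+5 = 47
p=5,k=2: c = 47+10 = 57
p=5,k=3: c = 57+15 = 72

72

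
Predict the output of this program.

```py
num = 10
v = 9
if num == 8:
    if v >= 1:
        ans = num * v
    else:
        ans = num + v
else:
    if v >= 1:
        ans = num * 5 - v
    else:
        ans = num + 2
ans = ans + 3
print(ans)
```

44

num=10, v=9
num == 8 is False; v >= 1 is True
→ ans = num * 5 - v = 41
ans = 41+3 = 44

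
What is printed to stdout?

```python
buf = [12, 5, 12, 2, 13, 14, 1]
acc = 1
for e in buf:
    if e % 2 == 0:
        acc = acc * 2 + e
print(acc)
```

e=12: even, acc = 1*2+12 = 14
e=5: not even
e=12: even, acc = 14*2+12 = 40
e=2: even, acc = 40*2+2 = 82
e=13: not even
e=14: even, acc = 82*2+14 = 178
e=1: not even

178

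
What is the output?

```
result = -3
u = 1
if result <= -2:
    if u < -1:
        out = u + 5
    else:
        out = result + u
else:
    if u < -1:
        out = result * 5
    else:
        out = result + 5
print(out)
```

-2

result=-3, u=1
result <= -2 is True; u < -1 is False
→ out = result + u = -2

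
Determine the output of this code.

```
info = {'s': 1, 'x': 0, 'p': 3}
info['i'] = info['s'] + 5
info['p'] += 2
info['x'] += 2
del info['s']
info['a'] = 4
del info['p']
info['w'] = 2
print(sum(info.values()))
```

14

info['i'] = info['s']+5 = 6 → {'s': 1, 'x': 0, 'p': 3, 'i': 6}
info['p'] = 3+2 = 5 → {'s': 1, 'x': 0, 'p': 5, 'i': 6}
info['x'] = 0+2 = 2 → {'s': 1, 'x': 2, 'p': 5, 'i': 6}
del 's' → {'x': 2, 'p': 5, 'i': 6}
info['a'] = 4 → {'x': 2, 'p': 5, 'i': 6, 'a': 4}
del 'p' → {'x': 2, 'i': 6, 'a': 4}
info['w'] = 2 → {'x': 2, 'i': 6, 'a': 4, 'w': 2}
sum of values = 14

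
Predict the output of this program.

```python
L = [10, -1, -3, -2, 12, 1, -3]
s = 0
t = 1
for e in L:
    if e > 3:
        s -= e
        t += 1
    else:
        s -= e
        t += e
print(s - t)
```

-9

e=10: >3, s = 0-10 = -10; t=2
e=-1: not >3, s = (-10)-(-1) = -9; t=1
e=-3: not >3, s = (-9)-(-3) = -6; t=-2
e=-2: not >3, s = (-6)-(-2) = -4; t=-4
e=12: >3, s = (-4)-12 = -16; t=-3
e=1: not >3, s = (-16)-1 = -17; t=-2
e=-3: not >3, s = (-17)-(-3) = -14; t=-5
s-t = (-14)-(-5) = -9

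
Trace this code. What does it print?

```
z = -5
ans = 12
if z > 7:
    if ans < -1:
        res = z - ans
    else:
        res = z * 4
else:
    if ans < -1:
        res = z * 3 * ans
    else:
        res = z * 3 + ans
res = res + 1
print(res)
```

-2

z=-5, ans=12
z > 7 is False; ans < -1 is False
→ res = z * 3 + ans = -3
res = (-3)+1 = -2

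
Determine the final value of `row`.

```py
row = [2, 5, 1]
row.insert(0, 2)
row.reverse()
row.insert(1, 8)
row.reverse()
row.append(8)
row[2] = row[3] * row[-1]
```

[2, 2, 64, 8, 1, 8]

insert 2 at 0 → [2, 2, 5, 1]
reverse → [1, 5, 2, 2]
insert 8 at 1 → [1, 8, 5, 2, 2]
reverse → [2, 2, 5, 8, 1]
append 8 → [2, 2, 5, 8, 1, 8]
row[2] = row[3]*row[-1] = 8*8 = 64 → [2, 2, 64, 8, 1, 8]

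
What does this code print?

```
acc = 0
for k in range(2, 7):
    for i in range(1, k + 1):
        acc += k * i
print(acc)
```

k=2,i=1: acc = 0+2 = 2
k=2,i=2: acc = 2+4 = 6
k=3,i=1: acc = 6+3 = 9
k=3,i=2: acc = 9+6 = 15
k=3,i=3: acc = 15+9 = 24
k=4,i=1: acc = 24+4 = 28
k=4,i=2: acc = 28+8 = 36
k=4,i=3: acc = 36+12 = 48
k=4,i=4: acc = 48+16 = 64
k=5,i=1: acc = 64+5 = 69
k=5,i=2: acc = 69+10 = 79
k=5,i=3: acc = 79+15 = 94
k=5,i=4: acc = 94+20 = 114
k=5,i=5: acc = 114+25 = 139
k=6,i=1: acc = 139+6 = 145
k=6,i=2: acc = 145+12 = 157
k=6,i=3: acc = 157+18 = 175
k=6,i=4: acc = 175+24 = 199
k=6,i=5: acc = 199+30 = 229
k=6,i=6: acc = 229+36 = 265

265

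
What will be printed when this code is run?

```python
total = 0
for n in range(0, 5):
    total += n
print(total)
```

10

n=0: total = 0+0 = 0
n=1: total = 0+1 = 1
n=2: total = 1+2 = 3
n=3: total = 3+3 = 6
n=4: total = 6+4 = 10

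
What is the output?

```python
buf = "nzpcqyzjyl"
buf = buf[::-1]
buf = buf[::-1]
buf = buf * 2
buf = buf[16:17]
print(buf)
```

reverse → 'lyjzyqcpzn'
reverse → 'nzpcqyzjyl'
repeat ×2 → 'nzpcqyzjylnzpcqyzjyl'
slice [16:17] → 'z'

z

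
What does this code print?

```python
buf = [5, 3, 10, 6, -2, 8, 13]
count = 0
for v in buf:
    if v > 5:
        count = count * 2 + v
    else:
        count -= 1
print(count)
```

v=5: not >5, count = 0-1 = -1
v=3: not >5, count = (-1)-1 = -2
v=10: >5, count = (-2)*2+10 = 6
v=6: >5, count = 6*2+6 = 18
v=-2: not >5, count = 18-1 = 17
v=8: >5, count = 17*2+8 = 42
v=13: >5, count = 42*2+13 = 97

97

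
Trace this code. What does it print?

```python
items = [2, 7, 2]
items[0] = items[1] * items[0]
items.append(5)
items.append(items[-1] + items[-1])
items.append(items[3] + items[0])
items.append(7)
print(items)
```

[14, 7, 2, 5, 10, 19, 7]

items[0] = items[1]*items[0] = 7*2 = 14 → [14, 7, 2]
append 5 → [14, 7, 2, 5]
append items[-1]+items[-1] = 5+5 = 10 → [14, 7, 2, 5, 10]
append items[3]+items[0] = 5+14 = 19 → [14, 7, 2, 5, 10, 19]
append 7 → [14, 7, 2, 5, 10, 19, 7]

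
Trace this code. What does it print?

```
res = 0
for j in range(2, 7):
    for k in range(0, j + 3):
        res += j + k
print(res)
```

j=2,k=0: res = 0+2 = 2
j=2,k=1: res = 2+3 = 5
j=2,k=2: res = 5+4 = 9
j=2,k=3: res = 9+5 = 14
j=2,k=4: res = 14+6 = 20
j=3,k=0: res = 20+3 = 23
j=3,k=1: res = 23+4 = 27
j=3,k=2: res = 27+5 = 32
j=3,k=3: res = 32+6 = 38
j=3,k=4: res = 38+7 = 45
j=3,k=5: res = 45+8 = 53
j=4,k=0: res = 53+4 = 57
j=4,k=1: res = 57+5 = 62
j=4,k=2: res = 62+6 = 68
j=4,k=3: res = 68+7 = 75
j=4,k=4: res = 75+8 = 83
j=4,k=5: res = 83+9 = 92
j=4,k=6: res = 92+10 = 102
j=5,k=0: res = 102+5 = 107
j=5,k=1: res = 107+6 = 113
j=5,k=2: res = 113+7 = 120
j=5,k=3: res = 120+8 = 128
j=5,k=4: res = 128+9 = 137
j=5,k=5: res = 137+10 = 147
j=5,k=6: res = 147+11 = 158
j=5,k=7: res = 158+12 = 170
j=6,k=0: res = 170+6 = 176
j=6,k=1: res = 176+7 = 183
j=6,k=2: res = 183+8 = 191
j=6,k=3: res = 191+9 = 200
j=6,k=4: res = 200+10 = 210
j=6,k=5: res = 210+11 = 221
j=6,k=6: res = 221+12 = 233
j=6,k=7: res = 233+13 = 246
j=6,k=8: res = 246+14 = 260

260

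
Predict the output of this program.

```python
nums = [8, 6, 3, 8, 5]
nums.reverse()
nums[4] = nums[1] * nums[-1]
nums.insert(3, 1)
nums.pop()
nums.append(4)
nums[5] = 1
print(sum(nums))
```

24

reverse → [5, 8, 3, 6, 8]
nums[4] = nums[1]*nums[-1] = 8*8 = 64 → [5, 8, 3, 6, 64]
insert 1 at 3 → [5, 8, 3, 1, 6, 64]
pop() removes 64 → [5, 8, 3, 1, 6]
append 4 → [5, 8, 3, 1, 6, 4]
nums[5] = 1 → [5, 8, 3, 1, 6, 1]
sum = 24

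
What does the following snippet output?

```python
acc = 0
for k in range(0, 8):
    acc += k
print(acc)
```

k=0: acc = 0+0 = 0
k=1: acc = 0+1 = 1
k=2: acc = 1+2 = 3
k=3: acc = 3+3 = 6
k=4: acc = 6+4 = 10
k=5: acc = 10+5 = 15
k=6: acc = 15+6 = 21
k=7: acc = 21+7 = 28

28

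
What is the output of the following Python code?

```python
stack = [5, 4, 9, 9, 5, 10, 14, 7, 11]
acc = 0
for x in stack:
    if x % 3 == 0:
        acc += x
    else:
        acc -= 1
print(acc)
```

x=5: not %3==0, acc = 0-1 = -1
x=4: not %3==0, acc = (-1)-1 = -2
x=9: %3==0, acc = (-2)+9 = 7
x=9: %3==0, acc = 7+9 = 16
x=5: not %3==0, acc = 16-1 = 15
x=10: not %3==0, acc = 15-1 = 14
x=14: not %3==0, acc = 14-1 = 13
x=7: not %3==0, acc = 13-1 = 12
x=11: not %3==0, acc = 12-1 = 11

11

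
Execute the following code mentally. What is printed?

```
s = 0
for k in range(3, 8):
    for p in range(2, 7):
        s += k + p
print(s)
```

225

k=3,p=2: s = 0+5 = 5
k=3,p=3: s = 5+6 = 11
k=3,p=4: s = 11+7 = 18
k=3,p=5: s = 18+8 = 26
k=3,p=6: s = 26+9 = 35
k=4,p=2: s = 35+6 = 41
k=4,p=3: s = 41+7 = 48
k=4,p=4: s = 48+8 = 56
k=4,p=5: s = 56+9 = 65
k=4,p=6: s = 65+10 = 75
k=5,p=2: s = 75+7 = 82
k=5,p=3: s = 82+8 = 90
k=5,p=4: s = 90+9 = 99
k=5,p=5: s = 99+10 = 109
k=5,p=6: s = 109+11 = 120
k=6,p=2: s = 120+8 = 128
k=6,p=3: s = 128+9 = 137
k=6,p=4: s = 137+10 = 147
k=6,p=5: s = 147+11 = 158
k=6,p=6: s = 158+12 = 170
k=7,p=2: s = 170+9 = 179
k=7,p=3: s = 179+10 = 189
k=7,p=4: s = 189+11 = 200
k=7,p=5: s = 200+12 = 212
k=7,p=6: s = 212+13 = 225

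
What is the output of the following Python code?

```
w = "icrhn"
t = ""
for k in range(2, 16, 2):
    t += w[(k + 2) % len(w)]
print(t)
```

k=2: add w[4]='n' → 'n'
k=4: add w[1]='c' → 'nc'
k=6: add w[3]='h' → 'nch'
k=8: add w[0]='i' → 'nchi'
k=10: add w[2]='r' → 'nchir'
k=12: add w[4]='n' → 'nchirn'
k=14: add w[1]='c' → 'nchirnc'

nchirnc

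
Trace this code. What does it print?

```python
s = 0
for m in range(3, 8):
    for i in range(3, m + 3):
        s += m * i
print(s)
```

m=3,i=3: s = 0+9 = 9
m=3,i=4: s = 9+12 = 21
m=3,i=5: s = 21+15 = 36
m=4,i=3: s = 36+12 = 48
m=4,i=4: s = 48+16 = 64
m=4,i=5: s = 64+20 = 84
m=4,i=6: s = 84+24 = 108
m=5,i=3: s = 108+15 = 123
m=5,i=4: s = 123+20 = 143
m=5,i=5: s = 143+25 = 168
m=5,i=6: s = 168+30 = 198
m=5,i=7: s = 198+35 = 233
m=6,i=3: s = 233+18 = 251
m=6,i=4: s = 251+24 = 275
m=6,i=5: s = 275+30 = 305
m=6,i=6: s = 305+36 = 341
m=6,i=7: s = 341+42 = 383
m=6,i=8: s = 383+48 = 431
m=7,i=3: s = 431+21 = 452
m=7,i=4: s = 452+28 = 480
m=7,i=5: s = 480+35 = 515
m=7,i=6: s = 515+42 = 557
m=7,i=7: s = 557+49 = 606
m=7,i=8: s = 606+56 = 662
m=7,i=9: s = 662+63 = 725

725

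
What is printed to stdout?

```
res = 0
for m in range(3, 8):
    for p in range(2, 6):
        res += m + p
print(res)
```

m=3,p=2: res = 0+5 = 5
m=3,p=3: res = 5+6 = 11
m=3,p=4: res = 11+7 = 18
m=3,p=5: res = 18+8 = 26
m=4,p=2: res = 26+6 = 32
m=4,p=3: res = 32+7 = 39
m=4,p=4: res = 39+8 = 47
m=4,p=5: res = 47+9 = 56
m=5,p=2: res = 56+7 = 63
m=5,p=3: res = 63+8 = 71
m=5,p=4: res = 71+9 = 80
m=5,p=5: res = 80+10 = 90
m=6,p=2: res = 90+8 = 98
m=6,p=3: res = 98+9 = 107
m=6,p=4: res = 107+10 = 117
m=6,p=5: res = 117+11 = 128
m=7,p=2: res = 128+9 = 137
m=7,p=3: res = 137+10 = 147
m=7,p=4: res = 147+11 = 158
m=7,p=5: res = 158+12 = 170

170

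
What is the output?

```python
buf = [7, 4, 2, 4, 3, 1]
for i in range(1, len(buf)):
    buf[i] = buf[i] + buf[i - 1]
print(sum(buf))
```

i=1: buf[1] = 4+7 = 11 → [7, 11, 2, 4, 3, 1]
i=2: buf[2] = 2+11 = 13 → [7, 11, 13, 4, 3, 1]
i=3: buf[3] = 4+13 = 17 → [7, 11, 13, 17, 3, 1]
i=4: buf[4] = 3+17 = 20 → [7, 11, 13, 17, 20, 1]
i=5: buf[5] = 1+20 = 21 → [7, 11, 13, 17, 20, 21]
sum = 89

89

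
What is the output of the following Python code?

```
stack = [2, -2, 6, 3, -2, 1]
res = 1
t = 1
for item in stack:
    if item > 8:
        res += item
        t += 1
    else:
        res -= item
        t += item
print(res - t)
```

item=2: not >8, res = 1-2 = -1; t=3
item=-2: not >8, res = (-1)-(-2) = 1; t=1
item=6: not >8, res = 1-6 = -5; t=7
item=3: not >8, res = (-5)-3 = -8; t=10
item=-2: not >8, res = (-8)-(-2) = -6; t=8
item=1: not >8, res = (-6)-1 = -7; t=9
res-t = (-7)-9 = -16

-16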